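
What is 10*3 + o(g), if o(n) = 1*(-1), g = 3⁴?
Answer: 29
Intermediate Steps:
g = 81
o(n) = -1
10*3 + o(g) = 10*3 - 1 = 30 - 1 = 29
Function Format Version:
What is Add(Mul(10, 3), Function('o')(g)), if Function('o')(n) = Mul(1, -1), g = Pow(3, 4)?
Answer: 29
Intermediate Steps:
g = 81
Function('o')(n) = -1
Add(Mul(10, 3), Function('o')(g)) = Add(Mul(10, 3), -1) = Add(30, -1) = 29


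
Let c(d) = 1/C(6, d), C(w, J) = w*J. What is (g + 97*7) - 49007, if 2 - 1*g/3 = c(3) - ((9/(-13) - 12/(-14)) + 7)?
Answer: -26372167/546 ≈ -48301.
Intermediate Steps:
C(w, J) = J*w
c(d) = 1/(6*d) (c(d) = 1/(d*6) = 1/(6*d))
g = 14921/546 (g = 6 - 3*((⅙)/3 - ((9/(-13) - 12/(-14)) + 7)) = 6 - 3*((⅙)*(⅓) - ((9*(-1/13) - 12*(-1/14)) + 7)) = 6 - 3*(1/18 - ((-9/13 + 6/7) + 7)) = 6 - 3*(1/18 - (15/91 + 7)) = 6 - 3*(1/18 - 1*652/91) = 6 - 3*(1/18 - 652/91) = 6 - 3*(-11645/1638) = 6 + 11645/546 = 14921/546 ≈ 27.328)
(g + 97*7) - 49007 = (14921/546 + 97*7) - 49007 = (14921/546 + 679) - 49007 = 385655/546 - 49007 = -26372167/546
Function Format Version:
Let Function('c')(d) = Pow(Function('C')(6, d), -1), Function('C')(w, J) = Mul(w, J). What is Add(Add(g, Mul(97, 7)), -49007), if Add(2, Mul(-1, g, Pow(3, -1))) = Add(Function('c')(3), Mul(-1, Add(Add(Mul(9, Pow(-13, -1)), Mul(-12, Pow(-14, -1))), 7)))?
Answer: Rational(-26372167, 546) ≈ -48301.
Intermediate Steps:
Function('C')(w, J) = Mul(J, w)
Function('c')(d) = Mul(Rational(1, 6), Pow(d, -1)) (Function('c')(d) = Pow(Mul(d, 6), -1) = Pow(Mul(6, d), -1) = Mul(Rational(1, 6), Pow(d, -1)))
g = Rational(14921, 546) (g = Add(6, Mul(-3, Add(Mul(Rational(1, 6), Pow(3, -1)), Mul(-1, Add(Add(Mul(9, Pow(-13, -1)), Mul(-12, Pow(-14, -1))), 7))))) = Add(6, Mul(-3, Add(Mul(Rational(1, 6), Rational(1, 3)), Mul(-1, Add(Add(Mul(9, Rational(-1, 13)), Mul(-12, Rational(-1, 14))), 7))))) = Add(6, Mul(-3, Add(Rational(1, 18), Mul(-1, Add(Add(Rational(-9, 13), Rational(6, 7)), 7))))) = Add(6, Mul(-3, Add(Rational(1, 18), Mul(-1, Add(Rational(15, 91), 7))))) = Add(6, Mul(-3, Add(Rational(1, 18), Mul(-1, Rational(652, 91))))) = Add(6, Mul(-3, Add(Rational(1, 18), Rational(-652, 91)))) = Add(6, Mul(-3, Rational(-11645, 1638))) = Add(6, Rational(11645, 546)) = Rational(14921, 546) ≈ 27.328)
Add(Add(g, Mul(97, 7)), -49007) = Add(Add(Rational(14921, 546), Mul(97, 7)), -49007) = Add(Add(Rational(14921, 546), 679), -49007) = Add(Rational(385655, 546), -49007) = Rational(-26372167, 546)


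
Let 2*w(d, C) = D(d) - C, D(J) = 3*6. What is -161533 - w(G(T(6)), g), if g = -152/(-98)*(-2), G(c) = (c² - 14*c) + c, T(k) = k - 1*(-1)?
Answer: -7915634/49 ≈ -1.6154e+5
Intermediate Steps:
D(J) = 18
T(k) = 1 + k (T(k) = k + 1 = 1 + k)
G(c) = c² - 13*c
g = -152/49 (g = -152*(-1/98)*(-2) = (76/49)*(-2) = -152/49 ≈ -3.1020)
w(d, C) = 9 - C/2 (w(d, C) = (18 - C)/2 = 9 - C/2)
-161533 - w(G(T(6)), g) = -161533 - (9 - ½*(-152/49)) = -161533 - (9 + 76/49) = -161533 - 1*517/49 = -161533 - 517/49 = -7915634/49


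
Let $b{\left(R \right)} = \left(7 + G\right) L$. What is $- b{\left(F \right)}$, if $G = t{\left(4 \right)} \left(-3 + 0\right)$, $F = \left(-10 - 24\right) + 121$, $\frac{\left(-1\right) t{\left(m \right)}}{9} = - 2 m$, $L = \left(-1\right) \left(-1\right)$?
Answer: $209$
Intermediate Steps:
$L = 1$
$t{\left(m \right)} = 18 m$ ($t{\left(m \right)} = - 9 \left(- 2 m\right) = 18 m$)
$F = 87$ ($F = -34 + 121 = 87$)
$G = -216$ ($G = 18 \cdot 4 \left(-3 + 0\right) = 72 \left(-3\right) = -216$)
$b{\left(R \right)} = -209$ ($b{\left(R \right)} = \left(7 - 216\right) 1 = \left(-209\right) 1 = -209$)
$- b{\left(F \right)} = \left(-1\right) \left(-209\right) = 209$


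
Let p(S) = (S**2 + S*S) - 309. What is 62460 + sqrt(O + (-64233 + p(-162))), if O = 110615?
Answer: 62460 + sqrt(98561) ≈ 62774.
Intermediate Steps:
p(S) = -309 + 2*S**2 (p(S) = (S**2 + S**2) - 309 = 2*S**2 - 309 = -309 + 2*S**2)
62460 + sqrt(O + (-64233 + p(-162))) = 62460 + sqrt(110615 + (-64233 + (-309 + 2*(-162)**2))) = 62460 + sqrt(110615 + (-64233 + (-309 + 2*26244))) = 62460 + sqrt(110615 + (-64233 + (-309 + 52488))) = 62460 + sqrt(110615 + (-64233 + 52179)) = 62460 + sqrt(110615 - 12054) = 62460 + sqrt(98561)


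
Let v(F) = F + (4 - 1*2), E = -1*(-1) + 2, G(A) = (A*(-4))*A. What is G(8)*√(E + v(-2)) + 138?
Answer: 138 - 256*√3 ≈ -305.40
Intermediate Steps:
G(A) = -4*A² (G(A) = (-4*A)*A = -4*A²)
E = 3 (E = 1 + 2 = 3)
v(F) = 2 + F (v(F) = F + (4 - 2) = F + 2 = 2 + F)
G(8)*√(E + v(-2)) + 138 = (-4*8²)*√(3 + (2 - 2)) + 138 = (-4*64)*√(3 + 0) + 138 = -256*√3 + 138 = 138 - 256*√3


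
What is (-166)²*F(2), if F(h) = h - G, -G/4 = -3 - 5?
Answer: -826680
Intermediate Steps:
G = 32 (G = -4*(-3 - 5) = -4*(-8) = 32)
F(h) = -32 + h (F(h) = h - 1*32 = h - 32 = -32 + h)
(-166)²*F(2) = (-166)²*(-32 + 2) = 27556*(-30) = -826680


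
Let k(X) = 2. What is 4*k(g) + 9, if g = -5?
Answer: 17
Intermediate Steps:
4*k(g) + 9 = 4*2 + 9 = 8 + 9 = 17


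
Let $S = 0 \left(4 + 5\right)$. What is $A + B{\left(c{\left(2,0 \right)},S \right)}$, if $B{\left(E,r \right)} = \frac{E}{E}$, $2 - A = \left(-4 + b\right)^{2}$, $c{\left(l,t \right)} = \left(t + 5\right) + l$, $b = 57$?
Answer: $-2806$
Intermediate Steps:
$c{\left(l,t \right)} = 5 + l + t$ ($c{\left(l,t \right)} = \left(5 + t\right) + l = 5 + l + t$)
$S = 0$ ($S = 0 \cdot 9 = 0$)
$A = -2807$ ($A = 2 - \left(-4 + 57\right)^{2} = 2 - 53^{2} = 2 - 2809 = -2807$)
$B{\left(E,r \right)} = 1$
$A + B{\left(c{\left(2,0 \right)},S \right)} = -2807 + 1 = -2806$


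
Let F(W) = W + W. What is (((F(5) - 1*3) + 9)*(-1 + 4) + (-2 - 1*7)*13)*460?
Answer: -31740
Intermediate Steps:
F(W) = 2*W
(((F(5) - 1*3) + 9)*(-1 + 4) + (-2 - 1*7)*13)*460 = (((2*5 - 1*3) + 9)*(-1 + 4) + (-2 - 1*7)*13)*460 = (((10 - 3) + 9)*3 + (-2 - 7)*13)*460 = ((7 + 9)*3 - 9*13)*460 = (16*3 - 117)*460 = (48 - 117)*460 = -69*460 = -31740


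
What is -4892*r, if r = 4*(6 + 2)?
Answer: -156544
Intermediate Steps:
r = 32 (r = 4*8 = 32)
-4892*r = -4892*32 = -156544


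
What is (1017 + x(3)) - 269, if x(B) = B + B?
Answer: 754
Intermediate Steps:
x(B) = 2*B
(1017 + x(3)) - 269 = (1017 + 2*3) - 269 = (1017 + 6) - 269 = 1023 - 269 = 754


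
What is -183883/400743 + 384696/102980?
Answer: 4829569921/1473875505 ≈ 3.2768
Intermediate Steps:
-183883/400743 + 384696/102980 = -183883*1/400743 + 384696*(1/102980) = -26269/57249 + 96174/25745 = 4829569921/1473875505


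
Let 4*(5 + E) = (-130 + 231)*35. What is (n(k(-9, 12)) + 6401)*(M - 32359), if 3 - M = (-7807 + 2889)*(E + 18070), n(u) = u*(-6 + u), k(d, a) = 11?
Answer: 601425443004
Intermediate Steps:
E = 3515/4 (E = -5 + ((-130 + 231)*35)/4 = -5 + (101*35)/4 = -5 + (¼)*3535 = -5 + 3535/4 = 3515/4 ≈ 878.75)
M = 186379911/2 (M = 3 - (-7807 + 2889)*(3515/4 + 18070) = 3 - (-4918)*75795/4 = 3 - 1*(-186379905/2) = 3 + 186379905/2 = 186379911/2 ≈ 9.3190e+7)
(n(k(-9, 12)) + 6401)*(M - 32359) = (11*(-6 + 11) + 6401)*(186379911/2 - 32359) = (11*5 + 6401)*(186315193/2) = (55 + 6401)*(186315193/2) = 6456*(186315193/2) = 601425443004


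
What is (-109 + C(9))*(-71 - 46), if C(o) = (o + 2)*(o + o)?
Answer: -10413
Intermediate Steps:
C(o) = 2*o*(2 + o) (C(o) = (2 + o)*(2*o) = 2*o*(2 + o))
(-109 + C(9))*(-71 - 46) = (-109 + 2*9*(2 + 9))*(-71 - 46) = (-109 + 2*9*11)*(-117) = (-109 + 198)*(-117) = 89*(-117) = -10413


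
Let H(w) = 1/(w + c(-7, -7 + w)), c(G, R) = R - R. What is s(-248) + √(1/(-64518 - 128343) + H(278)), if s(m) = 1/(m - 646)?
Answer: -1/894 + √127474154194/5957262 ≈ 0.058814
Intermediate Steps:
c(G, R) = 0
H(w) = 1/w (H(w) = 1/(w + 0) = 1/w)
s(m) = 1/(-646 + m)
s(-248) + √(1/(-64518 - 128343) + H(278)) = 1/(-646 - 248) + √(1/(-64518 - 128343) + 1/278) = 1/(-894) + √(1/(-192861) + 1/278) = -1/894 + √(-1/192861 + 1/278) = -1/894 + √(192583/53615358) = -1/894 + √127474154194/5957262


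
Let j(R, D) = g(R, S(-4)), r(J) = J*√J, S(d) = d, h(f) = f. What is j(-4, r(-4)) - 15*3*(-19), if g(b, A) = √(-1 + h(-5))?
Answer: 855 + I*√6 ≈ 855.0 + 2.4495*I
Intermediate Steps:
g(b, A) = I*√6 (g(b, A) = √(-1 - 5) = √(-6) = I*√6)
r(J) = J^(3/2)
j(R, D) = I*√6
j(-4, r(-4)) - 15*3*(-19) = I*√6 - 15*3*(-19) = I*√6 - 45*(-19) = I*√6 + 855 = 855 + I*√6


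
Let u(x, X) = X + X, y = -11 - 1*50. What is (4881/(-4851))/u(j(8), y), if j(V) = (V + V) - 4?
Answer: 1627/197274 ≈ 0.0082474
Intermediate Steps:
y = -61 (y = -11 - 50 = -61)
j(V) = -4 + 2*V (j(V) = 2*V - 4 = -4 + 2*V)
u(x, X) = 2*X
(4881/(-4851))/u(j(8), y) = (4881/(-4851))/((2*(-61))) = (4881*(-1/4851))/(-122) = -1627/1617*(-1/122) = 1627/197274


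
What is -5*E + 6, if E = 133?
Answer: -659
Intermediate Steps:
-5*E + 6 = -5*133 + 6 = -665 + 6 = -659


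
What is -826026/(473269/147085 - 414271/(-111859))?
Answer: -617746585940745/5176020323 ≈ -1.1935e+5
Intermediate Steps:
-826026/(473269/147085 - 414271/(-111859)) = -826026/(473269*(1/147085) - 414271*(-1/111859)) = -826026/(473269/147085 + 37661/10169) = -826026/10352040646/1495707365 = -826026*1495707365/10352040646 = -617746585940745/5176020323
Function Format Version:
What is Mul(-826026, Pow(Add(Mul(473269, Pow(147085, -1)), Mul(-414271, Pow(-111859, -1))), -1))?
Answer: Rational(-617746585940745, 5176020323) ≈ -1.1935e+5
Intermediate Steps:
Mul(-826026, Pow(Add(Mul(473269, Pow(147085, -1)), Mul(-414271, Pow(-111859, -1))), -1)) = Mul(-826026, Pow(Add(Mul(473269, Rational(1, 147085)), Mul(-414271, Rational(-1, 111859))), -1)) = Mul(-826026, Pow(Add(Rational(473269, 147085), Rational(37661, 10169)), -1)) = Mul(-826026, Pow(Rational(10352040646, 1495707365), -1)) = Mul(-826026, Rational(1495707365, 10352040646)) = Rational(-617746585940745, 5176020323)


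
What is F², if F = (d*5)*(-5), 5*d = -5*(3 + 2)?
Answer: 15625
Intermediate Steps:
d = -5 (d = (-5*(3 + 2))/5 = (-5*5)/5 = (⅕)*(-25) = -5)
F = 125 (F = -5*5*(-5) = -25*(-5) = 125)
F² = 125² = 15625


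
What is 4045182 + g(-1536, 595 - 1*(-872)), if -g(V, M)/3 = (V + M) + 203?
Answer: 4044780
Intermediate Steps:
g(V, M) = -609 - 3*M - 3*V (g(V, M) = -3*((V + M) + 203) = -3*((M + V) + 203) = -3*(203 + M + V) = -609 - 3*M - 3*V)
4045182 + g(-1536, 595 - 1*(-872)) = 4045182 + (-609 - 3*(595 - 1*(-872)) - 3*(-1536)) = 4045182 + (-609 - 3*(595 + 872) + 4608) = 4045182 + (-609 - 3*1467 + 4608) = 4045182 + (-609 - 4401 + 4608) = 4045182 - 402 = 4044780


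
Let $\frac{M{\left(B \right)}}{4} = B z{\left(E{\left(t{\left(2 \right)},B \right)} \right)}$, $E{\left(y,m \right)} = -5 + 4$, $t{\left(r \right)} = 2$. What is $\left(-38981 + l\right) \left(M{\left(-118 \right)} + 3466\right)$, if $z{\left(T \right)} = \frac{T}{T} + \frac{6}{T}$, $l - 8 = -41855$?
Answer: $-470903928$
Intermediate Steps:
$l = -41847$ ($l = 8 - 41855 = -41847$)
$E{\left(y,m \right)} = -1$
$z{\left(T \right)} = 1 + \frac{6}{T}$
$M{\left(B \right)} = - 20 B$ ($M{\left(B \right)} = 4 B \frac{6 - 1}{-1} = 4 B \left(\left(-1\right) 5\right) = 4 B \left(-5\right) = 4 \left(- 5 B\right) = - 20 B$)
$\left(-38981 + l\right) \left(M{\left(-118 \right)} + 3466\right) = \left(-38981 - 41847\right) \left(\left(-20\right) \left(-118\right) + 3466\right) = - 80828 \left(2360 + 3466\right) = \left(-80828\right) 5826 = -470903928$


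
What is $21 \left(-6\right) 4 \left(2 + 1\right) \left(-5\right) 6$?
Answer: $45360$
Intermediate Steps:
$21 \left(-6\right) 4 \left(2 + 1\right) \left(-5\right) 6 = - 126 \cdot 4 \cdot 3 \left(-5\right) 6 = - 126 \cdot 12 \left(-5\right) 6 = - 126 \left(\left(-60\right) 6\right) = \left(-126\right) \left(-360\right) = 45360$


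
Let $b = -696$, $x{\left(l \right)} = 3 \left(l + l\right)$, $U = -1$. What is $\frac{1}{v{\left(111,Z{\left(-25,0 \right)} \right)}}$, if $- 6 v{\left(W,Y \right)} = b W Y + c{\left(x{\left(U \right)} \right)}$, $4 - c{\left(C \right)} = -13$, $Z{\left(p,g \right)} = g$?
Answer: $- \frac{6}{17} \approx -0.35294$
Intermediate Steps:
$x{\left(l \right)} = 6 l$ ($x{\left(l \right)} = 3 \cdot 2 l = 6 l$)
$c{\left(C \right)} = 17$ ($c{\left(C \right)} = 4 - -13 = 4 + 13 = 17$)
$v{\left(W,Y \right)} = - \frac{17}{6} + 116 W Y$ ($v{\left(W,Y \right)} = - \frac{- 696 W Y + 17}{6} = - \frac{17 - 696 W Y}{6} = - \frac{17}{6} + 116 W Y$)
$\frac{1}{v{\left(111,Z{\left(-25,0 \right)} \right)}} = \frac{1}{- \frac{17}{6} + 116 \cdot 111 \cdot 0} = \frac{1}{- \frac{17}{6} + 0} = \frac{1}{- \frac{17}{6}} = - \frac{6}{17}$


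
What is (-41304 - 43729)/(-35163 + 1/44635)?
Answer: 291957535/120730808 ≈ 2.4183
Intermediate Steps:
(-41304 - 43729)/(-35163 + 1/44635) = -85033/(-35163 + 1/44635) = -85033/(-1569500504/44635) = -85033*(-44635/1569500504) = 291957535/120730808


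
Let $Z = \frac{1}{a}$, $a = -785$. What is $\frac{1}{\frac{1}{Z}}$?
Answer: $- \frac{1}{785} \approx -0.0012739$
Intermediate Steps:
$Z = - \frac{1}{785}$ ($Z = \frac{1}{-785} = - \frac{1}{785} \approx -0.0012739$)
$\frac{1}{\frac{1}{Z}} = \frac{1}{\frac{1}{- \frac{1}{785}}} = \frac{1}{-785} = - \frac{1}{785}$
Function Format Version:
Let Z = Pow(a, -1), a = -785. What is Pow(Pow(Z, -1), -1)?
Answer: Rational(-1, 785) ≈ -0.0012739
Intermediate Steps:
Z = Rational(-1, 785) (Z = Pow(-785, -1) = Rational(-1, 785) ≈ -0.0012739)
Pow(Pow(Z, -1), -1) = Pow(Pow(Rational(-1, 785), -1), -1) = Pow(-785, -1) = Rational(-1, 785)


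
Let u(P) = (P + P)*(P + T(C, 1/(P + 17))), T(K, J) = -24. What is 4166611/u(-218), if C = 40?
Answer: 4166611/105512 ≈ 39.489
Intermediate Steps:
u(P) = 2*P*(-24 + P) (u(P) = (P + P)*(P - 24) = (2*P)*(-24 + P) = 2*P*(-24 + P))
4166611/u(-218) = 4166611/((2*(-218)*(-24 - 218))) = 4166611/((2*(-218)*(-242))) = 4166611/105512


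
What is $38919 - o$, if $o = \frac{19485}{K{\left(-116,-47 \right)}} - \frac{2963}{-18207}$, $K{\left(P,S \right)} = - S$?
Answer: $\frac{32949214295}{855729} \approx 38504.0$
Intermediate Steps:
$o = \frac{354902656}{855729}$ ($o = \frac{19485}{\left(-1\right) \left(-47\right)} - \frac{2963}{-18207} = \frac{19485}{47} - - \frac{2963}{18207} = 19485 \cdot \frac{1}{47} + \frac{2963}{18207} = \frac{19485}{47} + \frac{2963}{18207} = \frac{354902656}{855729} \approx 414.74$)
$38919 - o = 38919 - \frac{354902656}{855729} = \frac{32949214295}{855729}$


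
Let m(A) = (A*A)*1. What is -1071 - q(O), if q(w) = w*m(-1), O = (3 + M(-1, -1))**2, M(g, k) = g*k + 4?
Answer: -1135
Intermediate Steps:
M(g, k) = 4 + g*k
m(A) = A**2 (m(A) = A**2*1 = A**2)
O = 64 (O = (3 + (4 - 1*(-1)))**2 = (3 + (4 + 1))**2 = (3 + 5)**2 = 8**2 = 64)
q(w) = w (q(w) = w*(-1)**2 = w*1 = w)
-1071 - q(O) = -1071 - 1*64 = -1071 - 64 = -1135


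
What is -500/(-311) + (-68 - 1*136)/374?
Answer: 3634/3421 ≈ 1.0623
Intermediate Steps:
-500/(-311) + (-68 - 1*136)/374 = -500*(-1/311) + (-68 - 136)*(1/374) = 500/311 - 204*1/374 = 500/311 - 6/11 = 3634/3421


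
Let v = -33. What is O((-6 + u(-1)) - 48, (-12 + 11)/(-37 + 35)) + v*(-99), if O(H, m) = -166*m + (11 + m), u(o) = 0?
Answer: 6391/2 ≈ 3195.5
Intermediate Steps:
O(H, m) = 11 - 165*m
O((-6 + u(-1)) - 48, (-12 + 11)/(-37 + 35)) + v*(-99) = (11 - 165*(-12 + 11)/(-37 + 35)) - 33*(-99) = (11 - (-165)/(-2)) + 3267 = (11 - (-165)*(-1)/2) + 3267 = (11 - 165*1/2) + 3267 = (11 - 165/2) + 3267 = -143/2 + 3267 = 6391/2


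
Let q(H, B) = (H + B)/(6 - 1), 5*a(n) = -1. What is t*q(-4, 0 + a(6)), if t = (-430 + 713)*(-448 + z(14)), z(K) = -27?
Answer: 112917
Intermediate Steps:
t = -134425 (t = (-430 + 713)*(-448 - 27) = 283*(-475) = -134425)
a(n) = -⅕ (a(n) = (⅕)*(-1) = -⅕)
q(H, B) = B/5 + H/5 (q(H, B) = (B + H)/5 = (B + H)*(⅕) = B/5 + H/5)
t*q(-4, 0 + a(6)) = -134425*((0 - ⅕)/5 + (⅕)*(-4)) = -134425*((⅕)*(-⅕) - ⅘) = -134425*(-1/25 - ⅘) = -134425*(-21/25) = 112917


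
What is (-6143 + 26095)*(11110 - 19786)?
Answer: -173103552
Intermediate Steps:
(-6143 + 26095)*(11110 - 19786) = 19952*(-8676) = -173103552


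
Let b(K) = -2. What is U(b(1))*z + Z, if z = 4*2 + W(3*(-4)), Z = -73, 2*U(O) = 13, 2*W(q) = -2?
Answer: -55/2 ≈ -27.500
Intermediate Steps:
W(q) = -1 (W(q) = (1/2)*(-2) = -1)
U(O) = 13/2 (U(O) = (1/2)*13 = 13/2)
z = 7 (z = 4*2 - 1 = 8 - 1 = 7)
U(b(1))*z + Z = (13/2)*7 - 73 = 91/2 - 73 = -55/2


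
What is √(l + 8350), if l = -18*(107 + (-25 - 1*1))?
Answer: 2*√1723 ≈ 83.018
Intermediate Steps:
l = -1458 (l = -18*(107 + (-25 - 1)) = -18*(107 - 26) = -18*81 = -1458)
√(l + 8350) = √(-1458 + 8350) = √6892 = 2*√1723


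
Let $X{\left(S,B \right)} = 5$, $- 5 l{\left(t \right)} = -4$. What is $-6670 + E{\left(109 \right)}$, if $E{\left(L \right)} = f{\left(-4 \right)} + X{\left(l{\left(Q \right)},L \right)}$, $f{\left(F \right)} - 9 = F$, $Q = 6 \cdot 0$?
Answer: $-6660$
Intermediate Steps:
$Q = 0$
$l{\left(t \right)} = \frac{4}{5}$ ($l{\left(t \right)} = \left(- \frac{1}{5}\right) \left(-4\right) = \frac{4}{5}$)
$f{\left(F \right)} = 9 + F$
$E{\left(L \right)} = 10$ ($E{\left(L \right)} = \left(9 - 4\right) + 5 = 5 + 5 = 10$)
$-6670 + E{\left(109 \right)} = -6670 + 10 = -6660$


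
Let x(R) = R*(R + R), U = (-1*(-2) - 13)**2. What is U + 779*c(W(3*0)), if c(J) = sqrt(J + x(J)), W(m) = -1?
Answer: 900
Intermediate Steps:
U = 121 (U = (2 - 13)**2 = (-11)**2 = 121)
x(R) = 2*R**2 (x(R) = R*(2*R) = 2*R**2)
c(J) = sqrt(J + 2*J**2)
U + 779*c(W(3*0)) = 121 + 779*sqrt(-(1 + 2*(-1))) = 121 + 779*sqrt(-(1 - 2)) = 121 + 779*sqrt(-1*(-1)) = 121 + 779*sqrt(1) = 121 + 779*1 = 121 + 779 = 900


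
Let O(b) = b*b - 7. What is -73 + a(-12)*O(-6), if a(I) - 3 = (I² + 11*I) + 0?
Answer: 362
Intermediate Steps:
a(I) = 3 + I² + 11*I (a(I) = 3 + ((I² + 11*I) + 0) = 3 + (I² + 11*I) = 3 + I² + 11*I)
O(b) = -7 + b² (O(b) = b² - 7 = -7 + b²)
-73 + a(-12)*O(-6) = -73 + (3 + (-12)² + 11*(-12))*(-7 + (-6)²) = -73 + (3 + 144 - 132)*(-7 + 36) = -73 + 15*29 = -73 + 435 = 362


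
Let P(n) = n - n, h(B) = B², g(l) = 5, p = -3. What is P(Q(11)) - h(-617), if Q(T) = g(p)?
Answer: -380689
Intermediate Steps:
Q(T) = 5
P(n) = 0
P(Q(11)) - h(-617) = 0 - 1*(-617)² = 0 - 1*380689 = 0 - 380689 = -380689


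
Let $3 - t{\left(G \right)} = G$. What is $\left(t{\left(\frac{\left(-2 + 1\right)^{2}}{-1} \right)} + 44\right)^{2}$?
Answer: $2304$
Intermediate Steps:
$t{\left(G \right)} = 3 - G$
$\left(t{\left(\frac{\left(-2 + 1\right)^{2}}{-1} \right)} + 44\right)^{2} = \left(\left(3 - \frac{\left(-2 + 1\right)^{2}}{-1}\right) + 44\right)^{2} = \left(\left(3 - \left(-1\right)^{2} \left(-1\right)\right) + 44\right)^{2} = \left(\left(3 - 1 \left(-1\right)\right) + 44\right)^{2} = \left(\left(3 - -1\right) + 44\right)^{2} = \left(\left(3 + 1\right) + 44\right)^{2} = \left(4 + 44\right)^{2} = 48^{2} = 2304$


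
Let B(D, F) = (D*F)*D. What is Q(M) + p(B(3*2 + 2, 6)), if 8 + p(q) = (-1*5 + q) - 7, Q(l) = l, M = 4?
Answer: 368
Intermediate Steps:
B(D, F) = F*D²
p(q) = -20 + q (p(q) = -8 + ((-1*5 + q) - 7) = -8 + ((-5 + q) - 7) = -8 + (-12 + q) = -20 + q)
Q(M) + p(B(3*2 + 2, 6)) = 4 + (-20 + 6*(3*2 + 2)²) = 4 + (-20 + 6*(6 + 2)²) = 4 + (-20 + 6*8²) = 4 + (-20 + 6*64) = 4 + (-20 + 384) = 4 + 364 = 368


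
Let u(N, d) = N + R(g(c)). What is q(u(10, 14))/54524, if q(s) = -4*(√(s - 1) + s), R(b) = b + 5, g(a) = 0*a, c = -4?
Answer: -15/13631 - √14/13631 ≈ -0.0013749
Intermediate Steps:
g(a) = 0
R(b) = 5 + b
u(N, d) = 5 + N (u(N, d) = N + (5 + 0) = N + 5 = 5 + N)
q(s) = -4*s - 4*√(-1 + s) (q(s) = -4*(√(-1 + s) + s) = -4*(s + √(-1 + s)) = -4*s - 4*√(-1 + s))
q(u(10, 14))/54524 = (-4*(5 + 10) - 4*√(-1 + (5 + 10)))/54524 = (-4*15 - 4*√(-1 + 15))*(1/54524) = (-60 - 4*√14)*(1/54524) = -15/13631 - √14/13631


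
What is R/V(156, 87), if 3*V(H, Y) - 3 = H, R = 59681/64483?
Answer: 59681/3417599 ≈ 0.017463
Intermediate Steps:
R = 59681/64483 (R = 59681*(1/64483) = 59681/64483 ≈ 0.92553)
V(H, Y) = 1 + H/3
R/V(156, 87) = 59681/(64483*(1 + (⅓)*156)) = 59681/(64483*(1 + 52)) = (59681/64483)/53 = (59681/64483)*(1/53) = 59681/3417599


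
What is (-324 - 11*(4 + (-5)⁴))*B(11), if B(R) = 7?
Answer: -50701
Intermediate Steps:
(-324 - 11*(4 + (-5)⁴))*B(11) = (-324 - 11*(4 + (-5)⁴))*7 = (-324 - 11*(4 + 625))*7 = (-324 - 11*629)*7 = (-324 - 6919)*7 = -7243*7 = -50701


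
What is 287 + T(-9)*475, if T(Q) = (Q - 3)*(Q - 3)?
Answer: 68687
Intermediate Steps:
T(Q) = (-3 + Q)**2 (T(Q) = (-3 + Q)*(-3 + Q) = (-3 + Q)**2)
287 + T(-9)*475 = 287 + (-3 - 9)**2*475 = 287 + (-12)**2*475 = 287 + 144*475 = 287 + 68400 = 68687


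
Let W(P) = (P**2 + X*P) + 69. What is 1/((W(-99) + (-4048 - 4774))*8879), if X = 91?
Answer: -1/70685719 ≈ -1.4147e-8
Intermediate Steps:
W(P) = 69 + P**2 + 91*P (W(P) = (P**2 + 91*P) + 69 = 69 + P**2 + 91*P)
1/((W(-99) + (-4048 - 4774))*8879) = 1/(((69 + (-99)**2 + 91*(-99)) + (-4048 - 4774))*8879) = (1/8879)/((69 + 9801 - 9009) - 8822) = (1/8879)/(861 - 8822) = (1/8879)/(-7961) = -1/7961*1/8879 = -1/70685719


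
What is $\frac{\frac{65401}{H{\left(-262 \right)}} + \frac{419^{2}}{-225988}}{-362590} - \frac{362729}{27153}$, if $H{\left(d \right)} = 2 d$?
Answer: $- \frac{139054639476076447}{10409557894677270} \approx -13.358$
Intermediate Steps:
$\frac{\frac{65401}{H{\left(-262 \right)}} + \frac{419^{2}}{-225988}}{-362590} - \frac{362729}{27153} = \frac{\frac{65401}{2 \left(-262\right)} + \frac{419^{2}}{-225988}}{-362590} - \frac{362729}{27153} = \left(\frac{65401}{-524} + 175561 \left(- \frac{1}{225988}\right)\right) \left(- \frac{1}{362590}\right) - \frac{362729}{27153} = \left(65401 \left(- \frac{1}{524}\right) - \frac{175561}{225988}\right) \left(- \frac{1}{362590}\right) - \frac{362729}{27153} = \left(- \frac{65401}{524} - \frac{175561}{225988}\right) \left(- \frac{1}{362590}\right) - \frac{362729}{27153} = \left(- \frac{929489697}{7401107}\right) \left(- \frac{1}{362590}\right) - \frac{362729}{27153} = \frac{929489697}{2683567387130} - \frac{362729}{27153} = - \frac{139054639476076447}{10409557894677270}$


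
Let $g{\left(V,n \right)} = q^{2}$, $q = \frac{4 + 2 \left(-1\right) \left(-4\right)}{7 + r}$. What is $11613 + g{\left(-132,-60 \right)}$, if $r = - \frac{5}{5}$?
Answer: $11617$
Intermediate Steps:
$r = -1$ ($r = \left(-5\right) \frac{1}{5} = -1$)
$q = 2$ ($q = \frac{4 + 2 \left(-1\right) \left(-4\right)}{7 - 1} = \frac{4 - -8}{6} = \left(4 + 8\right) \frac{1}{6} = 12 \cdot \frac{1}{6} = 2$)
$g{\left(V,n \right)} = 4$ ($g{\left(V,n \right)} = 2^{2} = 4$)
$11613 + g{\left(-132,-60 \right)} = 11613 + 4 = 11617$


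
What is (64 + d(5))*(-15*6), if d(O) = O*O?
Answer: -8010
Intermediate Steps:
d(O) = O**2
(64 + d(5))*(-15*6) = (64 + 5**2)*(-15*6) = (64 + 25)*(-90) = 89*(-90) = -8010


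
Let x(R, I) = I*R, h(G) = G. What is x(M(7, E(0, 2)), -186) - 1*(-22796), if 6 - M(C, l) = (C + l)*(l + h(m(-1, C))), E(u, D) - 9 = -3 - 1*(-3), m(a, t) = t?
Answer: 69296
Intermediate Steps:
E(u, D) = 9 (E(u, D) = 9 + (-3 - 1*(-3)) = 9 + (-3 + 3) = 9 + 0 = 9)
M(C, l) = 6 - (C + l)² (M(C, l) = 6 - (C + l)*(l + C) = 6 - (C + l)*(C + l) = 6 - (C + l)²)
x(M(7, E(0, 2)), -186) - 1*(-22796) = -186*(6 - 1*7² - 1*9² - 2*7*9) - 1*(-22796) = -186*(6 - 1*49 - 1*81 - 126) + 22796 = -186*(6 - 49 - 81 - 126) + 22796 = -186*(-250) + 22796 = 46500 + 22796 = 69296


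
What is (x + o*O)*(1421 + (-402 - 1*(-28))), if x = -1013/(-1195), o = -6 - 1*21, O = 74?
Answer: -2498767059/1195 ≈ -2.0910e+6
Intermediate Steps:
o = -27 (o = -6 - 21 = -27)
x = 1013/1195 (x = -1013*(-1/1195) = 1013/1195 ≈ 0.84770)
(x + o*O)*(1421 + (-402 - 1*(-28))) = (1013/1195 - 27*74)*(1421 + (-402 - 1*(-28))) = (1013/1195 - 1998)*(1421 + (-402 + 28)) = -2386597*(1421 - 374)/1195 = -2386597/1195*1047 = -2498767059/1195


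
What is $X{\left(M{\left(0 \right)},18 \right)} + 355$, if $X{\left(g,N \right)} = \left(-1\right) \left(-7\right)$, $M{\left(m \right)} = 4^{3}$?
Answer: $362$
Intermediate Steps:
$M{\left(m \right)} = 64$
$X{\left(g,N \right)} = 7$
$X{\left(M{\left(0 \right)},18 \right)} + 355 = 7 + 355 = 362$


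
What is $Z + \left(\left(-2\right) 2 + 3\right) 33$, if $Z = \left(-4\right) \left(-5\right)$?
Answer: $-13$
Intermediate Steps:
$Z = 20$
$Z + \left(\left(-2\right) 2 + 3\right) 33 = 20 + \left(\left(-2\right) 2 + 3\right) 33 = 20 + \left(-4 + 3\right) 33 = 20 - 33 = -13$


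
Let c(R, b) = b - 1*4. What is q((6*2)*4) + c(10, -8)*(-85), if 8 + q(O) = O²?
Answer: 3316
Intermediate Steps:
c(R, b) = -4 + b (c(R, b) = b - 4 = -4 + b)
q(O) = -8 + O²
q((6*2)*4) + c(10, -8)*(-85) = (-8 + ((6*2)*4)²) + (-4 - 8)*(-85) = (-8 + (12*4)²) - 12*(-85) = (-8 + 48²) + 1020 = (-8 + 2304) + 1020 = 2296 + 1020 = 3316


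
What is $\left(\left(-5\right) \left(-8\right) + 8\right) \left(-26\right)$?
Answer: $-1248$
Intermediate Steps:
$\left(\left(-5\right) \left(-8\right) + 8\right) \left(-26\right) = \left(40 + 8\right) \left(-26\right) = 48 \left(-26\right) = -1248$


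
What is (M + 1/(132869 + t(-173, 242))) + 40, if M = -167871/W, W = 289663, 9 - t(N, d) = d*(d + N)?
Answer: 120601720953/3059367940 ≈ 39.420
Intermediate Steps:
t(N, d) = 9 - d*(N + d) (t(N, d) = 9 - d*(d + N) = 9 - d*(N + d))
M = -15261/26333 (M = -167871/289663 = -167871*1/289663 = -15261/26333 ≈ -0.57954)
(M + 1/(132869 + t(-173, 242))) + 40 = (-15261/26333 + 1/(132869 + (9 - 1*242² - 1*(-173)*242))) + 40 = (-15261/26333 + 1/(132869 + (9 - 1*58564 + 41866))) + 40 = (-15261/26333 + 1/(132869 + (9 - 58564 + 41866))) + 40 = (-15261/26333 + 1/(132869 - 16689)) + 40 = (-15261/26333 + 1/116180) + 40 = -1772996647/3059367940 + 40 = 120601720953/3059367940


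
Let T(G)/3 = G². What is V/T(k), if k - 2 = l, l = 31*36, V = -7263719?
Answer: -7263719/3749772 ≈ -1.9371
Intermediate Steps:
l = 1116
k = 1118 (k = 2 + 1116 = 1118)
T(G) = 3*G²
V/T(k) = -7263719/(3*1118²) = -7263719/(3*1249924) = -7263719/3749772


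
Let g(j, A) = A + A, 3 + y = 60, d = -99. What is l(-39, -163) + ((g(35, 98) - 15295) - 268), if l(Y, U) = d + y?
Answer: -15409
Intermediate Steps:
y = 57 (y = -3 + 60 = 57)
g(j, A) = 2*A
l(Y, U) = -42 (l(Y, U) = -99 + 57 = -42)
l(-39, -163) + ((g(35, 98) - 15295) - 268) = -42 + ((2*98 - 15295) - 268) = -42 + ((196 - 15295) - 268) = -42 + (-15099 - 268) = -42 - 15367 = -15409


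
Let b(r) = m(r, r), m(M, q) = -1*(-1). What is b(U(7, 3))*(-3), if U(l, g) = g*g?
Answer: -3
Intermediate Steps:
U(l, g) = g²
m(M, q) = 1
b(r) = 1
b(U(7, 3))*(-3) = 1*(-3) = -3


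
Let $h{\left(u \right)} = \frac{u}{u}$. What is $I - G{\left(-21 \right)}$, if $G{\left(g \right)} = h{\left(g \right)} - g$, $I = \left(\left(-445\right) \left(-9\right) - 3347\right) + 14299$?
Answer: $14935$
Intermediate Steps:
$h{\left(u \right)} = 1$
$I = 14957$ ($I = \left(4005 - 3347\right) + 14299 = 658 + 14299 = 14957$)
$G{\left(g \right)} = 1 - g$
$I - G{\left(-21 \right)} = 14957 - \left(1 - -21\right) = 14957 - \left(1 + 21\right) = 14957 - 22 = 14935$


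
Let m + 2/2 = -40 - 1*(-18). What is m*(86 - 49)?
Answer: -851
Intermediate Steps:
m = -23 (m = -1 + (-40 - 1*(-18)) = -1 + (-40 + 18) = -1 - 22 = -23)
m*(86 - 49) = -23*(86 - 49) = -23*37 = -851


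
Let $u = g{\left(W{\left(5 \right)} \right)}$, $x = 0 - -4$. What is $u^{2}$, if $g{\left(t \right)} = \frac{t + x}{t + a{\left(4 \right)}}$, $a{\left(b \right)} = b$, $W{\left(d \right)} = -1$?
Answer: $1$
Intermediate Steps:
$x = 4$ ($x = 0 + 4 = 4$)
$g{\left(t \right)} = 1$ ($g{\left(t \right)} = \frac{t + 4}{t + 4} = \frac{4 + t}{4 + t} = 1$)
$u = 1$
$u^{2} = 1^{2} = 1$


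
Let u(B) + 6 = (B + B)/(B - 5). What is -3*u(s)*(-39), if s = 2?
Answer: -858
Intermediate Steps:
u(B) = -6 + 2*B/(-5 + B) (u(B) = -6 + (B + B)/(B - 5) = -6 + (2*B)/(-5 + B) = -6 + 2*B/(-5 + B))
-3*u(s)*(-39) = -6*(15 - 2*2)/(-5 + 2)*(-39) = -6*(15 - 4)/(-3)*(-39) = -6*(-1)*11/3*(-39) = -3*(-22/3)*(-39) = 22*(-39) = -858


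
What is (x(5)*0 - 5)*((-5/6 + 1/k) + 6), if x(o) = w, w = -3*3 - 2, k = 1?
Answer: -185/6 ≈ -30.833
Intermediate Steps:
w = -11 (w = -9 - 2 = -11)
x(o) = -11
(x(5)*0 - 5)*((-5/6 + 1/k) + 6) = (-11*0 - 5)*((-5/6 + 1/1) + 6) = (0 - 5)*((-5*1/6 + 1*1) + 6) = -5*((-5/6 + 1) + 6) = -5*(1/6 + 6) = -5*37/6 = -185/6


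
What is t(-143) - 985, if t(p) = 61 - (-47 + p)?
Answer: -734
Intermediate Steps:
t(p) = 108 - p (t(p) = 61 + (47 - p) = 108 - p)
t(-143) - 985 = (108 - 1*(-143)) - 985 = (108 + 143) - 985 = 251 - 985 = -734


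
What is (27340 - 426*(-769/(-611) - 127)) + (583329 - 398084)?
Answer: 162618163/611 ≈ 2.6615e+5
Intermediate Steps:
(27340 - 426*(-769/(-611) - 127)) + (583329 - 398084) = (27340 - 426*(-769*(-1/611) - 127)) + 185245 = (27340 - 426*(769/611 - 127)) + 185245 = (27340 - 426*(-76828/611)) + 185245 = (27340 + 32728728/611) + 185245 = 49433468/611 + 185245 = 162618163/611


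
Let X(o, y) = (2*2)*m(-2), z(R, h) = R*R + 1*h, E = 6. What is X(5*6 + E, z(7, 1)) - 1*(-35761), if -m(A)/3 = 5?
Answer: 35701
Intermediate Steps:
m(A) = -15 (m(A) = -3*5 = -15)
z(R, h) = h + R**2 (z(R, h) = R**2 + h = h + R**2)
X(o, y) = -60 (X(o, y) = (2*2)*(-15) = 4*(-15) = -60)
X(5*6 + E, z(7, 1)) - 1*(-35761) = -60 - 1*(-35761) = -60 + 35761 = 35701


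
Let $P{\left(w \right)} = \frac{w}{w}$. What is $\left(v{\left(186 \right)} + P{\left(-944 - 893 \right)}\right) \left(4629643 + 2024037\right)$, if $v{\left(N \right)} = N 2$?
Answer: $2481822640$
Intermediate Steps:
$v{\left(N \right)} = 2 N$
$P{\left(w \right)} = 1$
$\left(v{\left(186 \right)} + P{\left(-944 - 893 \right)}\right) \left(4629643 + 2024037\right) = \left(2 \cdot 186 + 1\right) \left(4629643 + 2024037\right) = \left(372 + 1\right) 6653680 = 373 \cdot 6653680 = 2481822640$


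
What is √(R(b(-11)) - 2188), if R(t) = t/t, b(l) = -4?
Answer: 27*I*√3 ≈ 46.765*I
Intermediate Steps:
R(t) = 1
√(R(b(-11)) - 2188) = √(1 - 2188) = √(-2187) = 27*I*√3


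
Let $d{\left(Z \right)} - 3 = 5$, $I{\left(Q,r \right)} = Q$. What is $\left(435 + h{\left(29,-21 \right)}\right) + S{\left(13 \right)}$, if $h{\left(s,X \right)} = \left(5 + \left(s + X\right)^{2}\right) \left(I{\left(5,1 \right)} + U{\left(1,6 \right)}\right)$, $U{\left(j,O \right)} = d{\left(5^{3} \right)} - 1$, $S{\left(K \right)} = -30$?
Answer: $1233$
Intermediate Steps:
$d{\left(Z \right)} = 8$ ($d{\left(Z \right)} = 3 + 5 = 8$)
$U{\left(j,O \right)} = 7$ ($U{\left(j,O \right)} = 8 - 1 = 7$)
$h{\left(s,X \right)} = 60 + 12 \left(X + s\right)^{2}$ ($h{\left(s,X \right)} = \left(5 + \left(s + X\right)^{2}\right) \left(5 + 7\right) = \left(5 + \left(X + s\right)^{2}\right) 12 = 60 + 12 \left(X + s\right)^{2}$)
$\left(435 + h{\left(29,-21 \right)}\right) + S{\left(13 \right)} = \left(435 + \left(60 + 12 \left(-21 + 29\right)^{2}\right)\right) - 30 = \left(435 + \left(60 + 12 \cdot 8^{2}\right)\right) - 30 = \left(435 + \left(60 + 12 \cdot 64\right)\right) - 30 = \left(435 + \left(60 + 768\right)\right) - 30 = \left(435 + 828\right) - 30 = 1263 - 30 = 1233$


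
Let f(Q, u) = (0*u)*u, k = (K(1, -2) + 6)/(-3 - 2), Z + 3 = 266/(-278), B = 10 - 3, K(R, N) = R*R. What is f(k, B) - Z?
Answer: 550/139 ≈ 3.9568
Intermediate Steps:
K(R, N) = R²
B = 7
Z = -550/139 (Z = -3 + 266/(-278) = -3 + 266*(-1/278) = -3 - 133/139 = -550/139 ≈ -3.9568)
k = -7/5 (k = (1² + 6)/(-3 - 2) = (1 + 6)/(-5) = 7*(-⅕) = -7/5 ≈ -1.4000)
f(Q, u) = 0 (f(Q, u) = 0*u = 0)
f(k, B) - Z = 0 - 1*(-550/139) = 0 + 550/139 = 550/139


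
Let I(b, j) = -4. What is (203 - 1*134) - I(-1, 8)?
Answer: 73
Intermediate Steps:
(203 - 1*134) - I(-1, 8) = (203 - 1*134) - 1*(-4) = (203 - 134) + 4 = 69 + 4 = 73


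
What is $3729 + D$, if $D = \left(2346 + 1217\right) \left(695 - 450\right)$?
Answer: $876664$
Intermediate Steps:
$D = 872935$ ($D = 3563 \cdot 245 = 872935$)
$3729 + D = 3729 + 872935 = 876664$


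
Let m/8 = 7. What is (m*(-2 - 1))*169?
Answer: -28392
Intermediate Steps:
m = 56 (m = 8*7 = 56)
(m*(-2 - 1))*169 = (56*(-2 - 1))*169 = (56*(-3))*169 = -168*169 = -28392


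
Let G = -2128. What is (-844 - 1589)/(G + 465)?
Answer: 2433/1663 ≈ 1.4630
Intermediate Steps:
(-844 - 1589)/(G + 465) = (-844 - 1589)/(-2128 + 465) = -2433/(-1663) = -2433*(-1/1663) = 2433/1663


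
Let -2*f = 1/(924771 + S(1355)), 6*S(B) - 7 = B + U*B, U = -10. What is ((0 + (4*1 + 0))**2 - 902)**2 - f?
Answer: 4346081684251/5536438 ≈ 7.8500e+5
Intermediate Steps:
S(B) = 7/6 - 3*B/2 (S(B) = 7/6 + (B - 10*B)/6 = 7/6 + (-9*B)/6 = 7/6 - 3*B/2)
f = -3/5536438 (f = -1/(2*(924771 + (7/6 - 3/2*1355))) = -1/(2*(924771 + (7/6 - 4065/2))) = -1/(2*(924771 - 6094/3)) = -1/(2*2768219/3) = -1/2*3/2768219 = -3/5536438 ≈ -5.4186e-7)
((0 + (4*1 + 0))**2 - 902)**2 - f = ((0 + (4*1 + 0))**2 - 902)**2 - 1*(-3/5536438) = ((0 + (4 + 0))**2 - 902)**2 + 3/5536438 = ((0 + 4)**2 - 902)**2 + 3/5536438 = (4**2 - 902)**2 + 3/5536438 = (16 - 902)**2 + 3/5536438 = (-886)**2 + 3/5536438 = 784996 + 3/5536438 = 4346081684251/5536438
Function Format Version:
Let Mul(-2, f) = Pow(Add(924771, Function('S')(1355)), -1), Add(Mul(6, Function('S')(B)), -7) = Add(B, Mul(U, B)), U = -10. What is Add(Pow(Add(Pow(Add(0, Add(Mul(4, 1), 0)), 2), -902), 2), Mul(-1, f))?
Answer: Rational(4346081684251, 5536438) ≈ 7.8500e+5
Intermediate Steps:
Function('S')(B) = Add(Rational(7, 6), Mul(Rational(-3, 2), B)) (Function('S')(B) = Add(Rational(7, 6), Mul(Rational(1, 6), Add(B, Mul(-10, B)))) = Add(Rational(7, 6), Mul(Rational(1, 6), Mul(-9, B))) = Add(Rational(7, 6), Mul(Rational(-3, 2), B)))
f = Rational(-3, 5536438) (f = Mul(Rational(-1, 2), Pow(Add(924771, Add(Rational(7, 6), Mul(Rational(-3, 2), 1355))), -1)) = Mul(Rational(-1, 2), Pow(Add(924771, Add(Rational(7, 6), Rational(-4065, 2))), -1)) = Mul(Rational(-1, 2), Pow(Add(924771, Rational(-6094, 3)), -1)) = Mul(Rational(-1, 2), Pow(Rational(2768219, 3), -1)) = Mul(Rational(-1, 2), Rational(3, 2768219)) = Rational(-3, 5536438) ≈ -5.4186e-7)
Add(Pow(Add(Pow(Add(0, Add(Mul(4, 1), 0)), 2), -902), 2), Mul(-1, f)) = Add(Pow(Add(Pow(Add(0, Add(Mul(4, 1), 0)), 2), -902), 2), Mul(-1, Rational(-3, 5536438))) = Add(Pow(Add(Pow(Add(0, Add(4, 0)), 2), -902), 2), Rational(3, 5536438)) = Add(Pow(Add(Pow(Add(0, 4), 2), -902), 2), Rational(3, 5536438)) = Add(Pow(Add(Pow(4, 2), -902), 2), Rational(3, 5536438)) = Add(Pow(Add(16, -902), 2), Rational(3, 5536438)) = Add(Pow(-886, 2), Rational(3, 5536438)) = Add(784996, Rational(3, 5536438)) = Rational(4346081684251, 5536438)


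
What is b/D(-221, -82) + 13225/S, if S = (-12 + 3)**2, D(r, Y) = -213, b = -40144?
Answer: 2022863/5751 ≈ 351.74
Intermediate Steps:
S = 81 (S = (-9)**2 = 81)
b/D(-221, -82) + 13225/S = -40144/(-213) + 13225/81 = -40144*(-1/213) + 13225*(1/81) = 40144/213 + 13225/81 = 2022863/5751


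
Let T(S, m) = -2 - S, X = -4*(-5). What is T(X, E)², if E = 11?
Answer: 484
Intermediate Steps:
X = 20
T(X, E)² = (-2 - 1*20)² = (-2 - 20)² = (-22)² = 484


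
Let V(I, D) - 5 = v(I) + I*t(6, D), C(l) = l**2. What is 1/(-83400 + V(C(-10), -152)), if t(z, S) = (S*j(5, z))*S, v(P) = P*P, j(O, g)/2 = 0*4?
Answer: -1/73395 ≈ -1.3625e-5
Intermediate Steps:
j(O, g) = 0 (j(O, g) = 2*(0*4) = 2*0 = 0)
v(P) = P**2
t(z, S) = 0 (t(z, S) = (S*0)*S = 0*S = 0)
V(I, D) = 5 + I**2 (V(I, D) = 5 + (I**2 + I*0) = 5 + (I**2 + 0) = 5 + I**2)
1/(-83400 + V(C(-10), -152)) = 1/(-83400 + (5 + ((-10)**2)**2)) = 1/(-83400 + (5 + 100**2)) = 1/(-83400 + (5 + 10000)) = 1/(-83400 + 10005) = 1/(-73395) = -1/73395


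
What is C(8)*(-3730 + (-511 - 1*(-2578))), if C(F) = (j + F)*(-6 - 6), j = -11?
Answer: -59868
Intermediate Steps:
C(F) = 132 - 12*F (C(F) = (-11 + F)*(-6 - 6) = (-11 + F)*(-12) = 132 - 12*F)
C(8)*(-3730 + (-511 - 1*(-2578))) = (132 - 12*8)*(-3730 + (-511 - 1*(-2578))) = (132 - 96)*(-3730 + (-511 + 2578)) = 36*(-3730 + 2067) = 36*(-1663) = -59868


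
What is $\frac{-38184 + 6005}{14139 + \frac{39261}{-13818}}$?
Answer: $- \frac{148216474}{65111147} \approx -2.2764$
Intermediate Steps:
$\frac{-38184 + 6005}{14139 + \frac{39261}{-13818}} = - \frac{32179}{14139 + 39261 \left(- \frac{1}{13818}\right)} = - \frac{32179}{14139 - \frac{13087}{4606}} = - \frac{32179}{\frac{65111147}{4606}} = \left(-32179\right) \frac{4606}{65111147} = - \frac{148216474}{65111147}$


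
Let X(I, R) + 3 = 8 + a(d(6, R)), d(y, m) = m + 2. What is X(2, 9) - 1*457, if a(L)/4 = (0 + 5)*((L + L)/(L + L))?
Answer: -432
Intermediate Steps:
d(y, m) = 2 + m
a(L) = 20 (a(L) = 4*((0 + 5)*((L + L)/(L + L))) = 4*(5*((2*L)/((2*L)))) = 4*(5*((2*L)*(1/(2*L)))) = 4*(5*1) = 4*5 = 20)
X(I, R) = 25 (X(I, R) = -3 + (8 + 20) = -3 + 28 = 25)
X(2, 9) - 1*457 = 25 - 1*457 = 25 - 457 = -432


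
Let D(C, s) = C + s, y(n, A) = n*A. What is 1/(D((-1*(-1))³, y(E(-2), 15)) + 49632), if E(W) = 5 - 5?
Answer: 1/49633 ≈ 2.0148e-5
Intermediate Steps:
E(W) = 0
y(n, A) = A*n
1/(D((-1*(-1))³, y(E(-2), 15)) + 49632) = 1/(((-1*(-1))³ + 15*0) + 49632) = 1/((1³ + 0) + 49632) = 1/((1 + 0) + 49632) = 1/(1 + 49632) = 1/49633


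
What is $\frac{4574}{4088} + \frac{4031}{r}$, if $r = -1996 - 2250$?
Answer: $\frac{735619}{4339412} \approx 0.16952$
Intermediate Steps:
$r = -4246$ ($r = -1996 - 2250 = -4246$)
$\frac{4574}{4088} + \frac{4031}{r} = \frac{4574}{4088} + \frac{4031}{-4246} = 4574 \cdot \frac{1}{4088} + 4031 \left(- \frac{1}{4246}\right) = \frac{2287}{2044} - \frac{4031}{4246} = \frac{735619}{4339412}$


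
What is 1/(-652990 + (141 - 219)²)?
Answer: -1/646906 ≈ -1.5458e-6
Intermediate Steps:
1/(-652990 + (141 - 219)²) = 1/(-652990 + (-78)²) = 1/(-652990 + 6084) = 1/(-646906) = -1/646906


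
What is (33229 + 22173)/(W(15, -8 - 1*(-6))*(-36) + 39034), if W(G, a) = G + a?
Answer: 27701/19283 ≈ 1.4366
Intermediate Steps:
(33229 + 22173)/(W(15, -8 - 1*(-6))*(-36) + 39034) = (33229 + 22173)/((15 + (-8 - 1*(-6)))*(-36) + 39034) = 55402/((15 + (-8 + 6))*(-36) + 39034) = 55402/((15 - 2)*(-36) + 39034) = 55402/(13*(-36) + 39034) = 55402/(-468 + 39034) = 55402/38566 = 55402*(1/38566) = 27701/19283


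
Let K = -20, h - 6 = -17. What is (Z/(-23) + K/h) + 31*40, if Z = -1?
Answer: 314191/253 ≈ 1241.9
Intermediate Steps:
h = -11 (h = 6 - 17 = -11)
(Z/(-23) + K/h) + 31*40 = (-1/(-23) - 20/(-11)) + 31*40 = (-1*(-1/23) - 20*(-1/11)) + 1240 = (1/23 + 20/11) + 1240 = 471/253 + 1240 = 314191/253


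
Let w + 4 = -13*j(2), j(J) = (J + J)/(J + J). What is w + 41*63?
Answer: 2566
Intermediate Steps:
j(J) = 1 (j(J) = (2*J)/((2*J)) = (2*J)*(1/(2*J)) = 1)
w = -17 (w = -4 - 13*1 = -4 - 13 = -17)
w + 41*63 = -17 + 41*63 = -17 + 2583 = 2566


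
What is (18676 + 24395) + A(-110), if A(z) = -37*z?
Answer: 47141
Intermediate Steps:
(18676 + 24395) + A(-110) = (18676 + 24395) - 37*(-110) = 43071 + 4070 = 47141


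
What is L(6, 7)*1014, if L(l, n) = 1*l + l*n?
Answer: 48672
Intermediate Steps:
L(l, n) = l + l*n
L(6, 7)*1014 = (6*(1 + 7))*1014 = (6*8)*1014 = 48*1014 = 48672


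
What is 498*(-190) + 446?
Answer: -94174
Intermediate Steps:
498*(-190) + 446 = -94620 + 446 = -94174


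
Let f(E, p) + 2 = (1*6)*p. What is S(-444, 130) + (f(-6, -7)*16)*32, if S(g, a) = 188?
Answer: -22340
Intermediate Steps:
f(E, p) = -2 + 6*p (f(E, p) = -2 + (1*6)*p = -2 + 6*p)
S(-444, 130) + (f(-6, -7)*16)*32 = 188 + ((-2 + 6*(-7))*16)*32 = 188 + ((-2 - 42)*16)*32 = 188 - 44*16*32 = 188 - 704*32 = 188 - 22528 = -22340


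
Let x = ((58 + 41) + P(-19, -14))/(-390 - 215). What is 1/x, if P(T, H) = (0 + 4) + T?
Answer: -605/84 ≈ -7.2024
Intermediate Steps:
P(T, H) = 4 + T
x = -84/605 (x = ((58 + 41) + (4 - 19))/(-390 - 215) = (99 - 15)/(-605) = 84*(-1/605) = -84/605 ≈ -0.13884)
1/x = 1/(-84/605) = -605/84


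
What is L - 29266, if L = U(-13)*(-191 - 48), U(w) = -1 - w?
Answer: -32134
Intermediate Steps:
L = -2868 (L = (-1 - 1*(-13))*(-191 - 48) = (-1 + 13)*(-239) = 12*(-239) = -2868)
L - 29266 = -2868 - 29266 = -32134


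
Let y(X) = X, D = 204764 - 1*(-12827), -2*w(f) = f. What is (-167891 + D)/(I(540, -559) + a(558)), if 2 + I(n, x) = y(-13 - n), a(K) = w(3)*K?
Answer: -12425/348 ≈ -35.704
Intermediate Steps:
w(f) = -f/2
D = 217591 (D = 204764 + 12827 = 217591)
a(K) = -3*K/2 (a(K) = (-½*3)*K = -3*K/2)
I(n, x) = -15 - n (I(n, x) = -2 + (-13 - n) = -15 - n)
(-167891 + D)/(I(540, -559) + a(558)) = (-167891 + 217591)/((-15 - 1*540) - 3/2*558) = 49700/((-15 - 540) - 837) = 49700/(-555 - 837) = 49700/(-1392) = 49700*(-1/1392) = -12425/348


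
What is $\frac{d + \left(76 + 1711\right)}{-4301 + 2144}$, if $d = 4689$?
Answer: $- \frac{6476}{2157} \approx -3.0023$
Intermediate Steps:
$\frac{d + \left(76 + 1711\right)}{-4301 + 2144} = \frac{4689 + \left(76 + 1711\right)}{-4301 + 2144} = \frac{4689 + 1787}{-2157} = 6476 \left(- \frac{1}{2157}\right) = - \frac{6476}{2157}$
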